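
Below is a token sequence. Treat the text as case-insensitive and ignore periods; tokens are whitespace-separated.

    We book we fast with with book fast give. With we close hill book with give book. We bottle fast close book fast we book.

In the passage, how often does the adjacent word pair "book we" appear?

Scanning the 24 overlapping bigram windows for "book we":
  position 2–3: book we
  position 17–18: book we

2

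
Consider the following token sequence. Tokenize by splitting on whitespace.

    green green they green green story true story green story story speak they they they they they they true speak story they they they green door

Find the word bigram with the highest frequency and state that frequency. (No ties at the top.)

Bigram frequencies (highest first):
  they they: 7
  green green: 2
  they green: 2
  green story: 2
  green they: 1
  story true: 1
  … (10 more, each ≤ 1)

"they they", 7 times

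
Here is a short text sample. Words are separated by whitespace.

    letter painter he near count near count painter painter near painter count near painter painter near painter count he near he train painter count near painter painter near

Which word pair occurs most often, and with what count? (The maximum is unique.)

"near painter", 4 times

Bigram frequencies (highest first):
  near painter: 4
  count near: 3
  painter painter: 3
  painter near: 3
  painter count: 3
  he near: 2
  … (8 more, each ≤ 2)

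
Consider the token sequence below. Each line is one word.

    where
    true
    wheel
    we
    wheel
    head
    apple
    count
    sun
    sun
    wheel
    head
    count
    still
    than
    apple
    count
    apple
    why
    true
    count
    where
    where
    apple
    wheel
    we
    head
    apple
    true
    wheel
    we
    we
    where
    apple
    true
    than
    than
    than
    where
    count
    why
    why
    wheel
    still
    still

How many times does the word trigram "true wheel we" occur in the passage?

Scanning the 43 overlapping trigram windows for "true wheel we":
  position 2–4: true wheel we
  position 29–31: true wheel we

2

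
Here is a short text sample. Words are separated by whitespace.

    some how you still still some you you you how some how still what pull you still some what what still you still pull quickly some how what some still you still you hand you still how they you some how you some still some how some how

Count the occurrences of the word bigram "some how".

6

Scanning the 47 overlapping bigram windows for "some how":
  position 1–2: some how
  position 11–12: some how
  position 26–27: some how
  position 40–41: some how
  position 45–46: some how
  position 47–48: some how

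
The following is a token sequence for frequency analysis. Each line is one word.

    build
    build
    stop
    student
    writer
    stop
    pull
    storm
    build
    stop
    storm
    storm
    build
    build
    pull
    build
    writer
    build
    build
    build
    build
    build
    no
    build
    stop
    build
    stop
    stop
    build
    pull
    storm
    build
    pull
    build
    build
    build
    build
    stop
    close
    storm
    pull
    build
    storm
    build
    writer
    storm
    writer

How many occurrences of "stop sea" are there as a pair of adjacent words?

Scanning the 46 overlapping bigram windows for "stop sea":
  (none found)

0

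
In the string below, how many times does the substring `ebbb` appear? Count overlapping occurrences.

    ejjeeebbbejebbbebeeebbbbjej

Sliding a length-4 window over the 27 characters (24 positions):
  position 6–9: ebbb
  position 12–15: ebbb
  position 20–23: ebbb

3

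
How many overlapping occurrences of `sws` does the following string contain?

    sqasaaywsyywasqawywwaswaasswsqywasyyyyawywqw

1

Sliding a length-3 window over the 44 characters (42 positions):
  position 27–29: sws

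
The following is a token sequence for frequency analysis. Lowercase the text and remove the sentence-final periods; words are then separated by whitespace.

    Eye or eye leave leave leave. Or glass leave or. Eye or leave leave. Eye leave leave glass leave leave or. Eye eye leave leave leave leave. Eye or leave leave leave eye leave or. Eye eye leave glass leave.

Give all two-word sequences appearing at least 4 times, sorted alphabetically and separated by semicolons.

Bigram counts meeting the condition (at least 4 times):
  eye leave: 5
  leave leave: 10
  leave or: 4
  or eye: 4

eye leave; leave leave; leave or; or eye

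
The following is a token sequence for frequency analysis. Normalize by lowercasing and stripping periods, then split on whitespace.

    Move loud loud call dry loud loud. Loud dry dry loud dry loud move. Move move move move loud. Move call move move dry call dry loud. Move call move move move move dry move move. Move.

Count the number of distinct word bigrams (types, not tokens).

14

37 tokens → 36 bigram windows in total.
Repeated bigrams (each contributes count−1 duplicates):
  move move: 10
  dry loud: 4
  loud loud: 3
  loud move: 3
  call dry: 2
  call move: 2
  loud dry: 2
  move call: 2
  … (2 more repeated)
22 duplicate windows → 36 − 22 = 14 distinct.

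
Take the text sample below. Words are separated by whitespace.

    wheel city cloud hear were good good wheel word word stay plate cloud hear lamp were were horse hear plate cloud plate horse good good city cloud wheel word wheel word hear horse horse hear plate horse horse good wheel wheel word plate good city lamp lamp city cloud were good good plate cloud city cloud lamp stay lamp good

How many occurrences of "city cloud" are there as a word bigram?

4

Scanning the 59 overlapping bigram windows for "city cloud":
  position 2–3: city cloud
  position 26–27: city cloud
  position 48–49: city cloud
  position 55–56: city cloud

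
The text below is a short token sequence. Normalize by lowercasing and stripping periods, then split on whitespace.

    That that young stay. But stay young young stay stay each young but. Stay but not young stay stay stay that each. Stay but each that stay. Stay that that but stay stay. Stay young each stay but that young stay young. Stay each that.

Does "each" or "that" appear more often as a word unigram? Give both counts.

"that" (8 vs 5)

"each": 5 occurrences
"that": 8 occurrences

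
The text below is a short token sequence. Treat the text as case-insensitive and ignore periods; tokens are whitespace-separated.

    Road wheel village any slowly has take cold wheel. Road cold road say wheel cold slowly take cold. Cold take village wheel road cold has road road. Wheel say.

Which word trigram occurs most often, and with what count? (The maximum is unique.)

Trigram frequencies (highest first):
  wheel road cold: 2
  road wheel village: 1
  wheel village any: 1
  village any slowly: 1
  any slowly has: 1
  slowly has take: 1
  … (20 more, each ≤ 1)

"wheel road cold", 2 times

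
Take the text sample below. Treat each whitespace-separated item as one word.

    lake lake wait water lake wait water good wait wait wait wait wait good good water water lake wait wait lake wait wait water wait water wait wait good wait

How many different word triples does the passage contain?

30 tokens → 28 trigram windows in total.
Repeated trigrams (each contributes count−1 duplicates):
  wait wait wait: 3
  lake wait wait: 2
  lake wait water: 2
  wait wait good: 2
  wait water wait: 2
  water lake wait: 2
7 duplicate windows → 28 − 7 = 21 distinct.

21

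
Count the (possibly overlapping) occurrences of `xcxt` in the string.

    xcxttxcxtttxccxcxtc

Sliding a length-4 window over the 19 characters (16 positions):
  position 1–4: xcxt
  position 6–9: xcxt
  position 15–18: xcxt

3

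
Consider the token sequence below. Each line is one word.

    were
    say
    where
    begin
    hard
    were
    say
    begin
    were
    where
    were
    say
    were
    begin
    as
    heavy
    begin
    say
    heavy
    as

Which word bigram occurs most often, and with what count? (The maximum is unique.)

Bigram frequencies (highest first):
  were say: 3
  say where: 1
  where begin: 1
  begin hard: 1
  hard were: 1
  say begin: 1
  … (11 more, each ≤ 1)

"were say", 3 times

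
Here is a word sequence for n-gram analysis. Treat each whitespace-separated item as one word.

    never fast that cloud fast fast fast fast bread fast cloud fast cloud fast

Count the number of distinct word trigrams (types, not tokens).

10

14 tokens → 12 trigram windows in total.
Repeated trigrams (each contributes count−1 duplicates):
  fast cloud fast: 2
  fast fast fast: 2
2 duplicate windows → 12 − 2 = 10 distinct.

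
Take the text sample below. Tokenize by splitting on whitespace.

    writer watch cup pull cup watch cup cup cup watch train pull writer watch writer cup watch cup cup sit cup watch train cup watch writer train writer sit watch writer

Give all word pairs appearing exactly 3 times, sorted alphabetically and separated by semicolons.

Bigram counts meeting the condition (exactly 3 times):
  cup cup: 3
  watch cup: 3
  watch writer: 3

cup cup; watch cup; watch writer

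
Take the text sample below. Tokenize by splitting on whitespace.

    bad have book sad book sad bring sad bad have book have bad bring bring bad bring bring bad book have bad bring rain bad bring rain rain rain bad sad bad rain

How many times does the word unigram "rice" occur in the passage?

0

Scanning the 33 tokens for "rice":
  (none found)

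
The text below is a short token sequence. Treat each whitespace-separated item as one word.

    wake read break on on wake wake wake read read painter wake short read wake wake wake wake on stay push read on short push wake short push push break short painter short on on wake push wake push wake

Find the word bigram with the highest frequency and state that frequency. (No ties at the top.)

"wake wake", 5 times

Bigram frequencies (highest first):
  wake wake: 5
  push wake: 3
  wake read: 2
  on on: 2
  on wake: 2
  wake short: 2
  … (21 more, each ≤ 2)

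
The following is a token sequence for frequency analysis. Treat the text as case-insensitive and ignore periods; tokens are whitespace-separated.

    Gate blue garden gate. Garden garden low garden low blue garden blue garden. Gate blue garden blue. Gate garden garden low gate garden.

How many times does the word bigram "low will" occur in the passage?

0

Scanning the 22 overlapping bigram windows for "low will":
  (none found)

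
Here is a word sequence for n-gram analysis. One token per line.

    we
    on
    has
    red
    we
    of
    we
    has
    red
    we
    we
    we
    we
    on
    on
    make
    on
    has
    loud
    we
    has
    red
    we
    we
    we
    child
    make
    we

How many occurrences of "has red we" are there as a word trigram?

Scanning the 26 overlapping trigram windows for "has red we":
  position 3–5: has red we
  position 8–10: has red we
  position 21–23: has red we

3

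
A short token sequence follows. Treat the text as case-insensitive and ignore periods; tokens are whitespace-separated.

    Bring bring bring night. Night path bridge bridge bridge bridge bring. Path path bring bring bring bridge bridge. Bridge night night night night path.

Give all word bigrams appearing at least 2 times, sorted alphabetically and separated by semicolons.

bridge bridge; bring bring; night night; night path

Bigram counts meeting the condition (at least 2 times):
  bridge bridge: 5
  bring bring: 4
  night night: 4
  night path: 2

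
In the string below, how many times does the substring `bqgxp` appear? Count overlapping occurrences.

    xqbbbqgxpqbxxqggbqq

1

Sliding a length-5 window over the 19 characters (15 positions):
  position 5–9: bqgxp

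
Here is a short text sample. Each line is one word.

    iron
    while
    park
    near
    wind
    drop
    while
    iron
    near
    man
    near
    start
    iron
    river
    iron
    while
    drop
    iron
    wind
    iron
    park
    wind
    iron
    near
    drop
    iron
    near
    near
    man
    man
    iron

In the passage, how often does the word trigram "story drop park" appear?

Scanning the 29 overlapping trigram windows for "story drop park":
  (none found)

0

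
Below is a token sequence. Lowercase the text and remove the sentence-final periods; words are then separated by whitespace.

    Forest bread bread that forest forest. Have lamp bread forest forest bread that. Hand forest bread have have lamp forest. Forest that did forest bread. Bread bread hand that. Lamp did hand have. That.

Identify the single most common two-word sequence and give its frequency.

Bigram frequencies (highest first):
  forest bread: 4
  bread bread: 3
  forest forest: 3
  bread that: 2
  have lamp: 2
  that forest: 1
  … (18 more, each ≤ 1)

"forest bread", 4 times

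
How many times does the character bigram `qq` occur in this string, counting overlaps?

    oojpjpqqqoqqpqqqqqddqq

Sliding a length-2 window over the 22 characters (21 positions):
  position 7–8: qq
  position 8–9: qq
  position 11–12: qq
  position 14–15: qq
  position 15–16: qq
  position 16–17: qq
  position 17–18: qq
  position 21–22: qq

8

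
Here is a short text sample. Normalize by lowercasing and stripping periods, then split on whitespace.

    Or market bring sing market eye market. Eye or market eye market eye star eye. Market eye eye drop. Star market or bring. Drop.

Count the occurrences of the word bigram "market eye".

5

Scanning the 23 overlapping bigram windows for "market eye":
  position 5–6: market eye
  position 7–8: market eye
  position 10–11: market eye
  position 12–13: market eye
  position 16–17: market eye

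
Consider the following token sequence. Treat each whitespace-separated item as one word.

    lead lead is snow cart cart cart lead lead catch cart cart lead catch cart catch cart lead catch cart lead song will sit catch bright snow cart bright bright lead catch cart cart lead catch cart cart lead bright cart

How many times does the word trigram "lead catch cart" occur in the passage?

Scanning the 39 overlapping trigram windows for "lead catch cart":
  position 9–11: lead catch cart
  position 13–15: lead catch cart
  position 18–20: lead catch cart
  position 31–33: lead catch cart
  position 35–37: lead catch cart

5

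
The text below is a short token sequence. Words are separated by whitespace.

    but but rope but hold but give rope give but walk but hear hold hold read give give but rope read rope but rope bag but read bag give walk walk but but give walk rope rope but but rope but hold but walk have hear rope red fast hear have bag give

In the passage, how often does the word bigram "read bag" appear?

Scanning the 52 overlapping bigram windows for "read bag":
  position 27–28: read bag

1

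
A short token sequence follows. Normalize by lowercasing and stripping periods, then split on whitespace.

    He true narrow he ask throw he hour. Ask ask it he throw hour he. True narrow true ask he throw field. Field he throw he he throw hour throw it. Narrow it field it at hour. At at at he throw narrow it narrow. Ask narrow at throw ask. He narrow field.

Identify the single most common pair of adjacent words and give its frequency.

"he throw", 5 times

Bigram frequencies (highest first):
  he throw: 5
  he true: 2
  true narrow: 2
  throw he: 2
  throw hour: 2
  ask he: 2
  … (34 more, each ≤ 2)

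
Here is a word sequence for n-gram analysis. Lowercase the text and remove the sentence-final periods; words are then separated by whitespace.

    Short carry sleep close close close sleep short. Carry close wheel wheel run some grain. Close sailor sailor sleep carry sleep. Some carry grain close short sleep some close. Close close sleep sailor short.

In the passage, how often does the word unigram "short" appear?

Scanning the 34 tokens for "short":
  position 1: short
  position 8: short
  position 26: short
  position 34: short

4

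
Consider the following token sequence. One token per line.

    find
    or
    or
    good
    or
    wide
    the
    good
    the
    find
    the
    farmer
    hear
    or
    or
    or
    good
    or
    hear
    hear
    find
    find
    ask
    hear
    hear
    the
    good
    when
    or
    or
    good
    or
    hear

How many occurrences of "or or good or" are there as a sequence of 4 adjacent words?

3

Scanning the 30 overlapping 4-gram windows for "or or good or":
  position 2–5: or or good or
  position 15–18: or or good or
  position 29–32: or or good or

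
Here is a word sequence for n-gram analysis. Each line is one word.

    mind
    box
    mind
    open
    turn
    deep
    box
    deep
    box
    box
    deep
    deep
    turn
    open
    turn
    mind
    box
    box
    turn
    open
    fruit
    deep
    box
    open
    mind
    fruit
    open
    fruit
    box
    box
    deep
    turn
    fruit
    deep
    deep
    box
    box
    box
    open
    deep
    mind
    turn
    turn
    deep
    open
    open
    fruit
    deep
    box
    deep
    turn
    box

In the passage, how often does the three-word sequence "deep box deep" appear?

2

Scanning the 50 overlapping trigram windows for "deep box deep":
  position 6–8: deep box deep
  position 48–50: deep box deep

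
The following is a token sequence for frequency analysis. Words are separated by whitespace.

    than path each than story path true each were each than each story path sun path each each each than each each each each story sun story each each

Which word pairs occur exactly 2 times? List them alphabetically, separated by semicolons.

each story; path each; story path; than each

Bigram counts meeting the condition (exactly 2 times):
  each story: 2
  path each: 2
  story path: 2
  than each: 2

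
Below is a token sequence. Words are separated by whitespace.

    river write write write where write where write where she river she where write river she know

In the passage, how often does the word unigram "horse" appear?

Scanning the 17 tokens for "horse":
  (none found)

0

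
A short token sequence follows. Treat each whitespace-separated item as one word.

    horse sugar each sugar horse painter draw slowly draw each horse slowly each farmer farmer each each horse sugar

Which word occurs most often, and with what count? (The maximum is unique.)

"each", 5 times

Unigram frequencies (highest first):
  each: 5
  horse: 4
  sugar: 3
  draw: 2
  slowly: 2
  farmer: 2
  … (1 more, each ≤ 1)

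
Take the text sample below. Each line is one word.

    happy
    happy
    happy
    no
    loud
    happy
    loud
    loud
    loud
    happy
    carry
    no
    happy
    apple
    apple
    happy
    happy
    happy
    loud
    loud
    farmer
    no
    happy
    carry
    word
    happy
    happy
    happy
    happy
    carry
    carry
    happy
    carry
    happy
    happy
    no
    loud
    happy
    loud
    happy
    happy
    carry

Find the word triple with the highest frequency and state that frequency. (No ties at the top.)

"happy happy happy", 4 times

Trigram frequencies (highest first):
  happy happy happy: 4
  happy happy no: 2
  happy no loud: 2
  no loud happy: 2
  loud happy loud: 2
  happy loud loud: 2
  … (25 more, each ≤ 2)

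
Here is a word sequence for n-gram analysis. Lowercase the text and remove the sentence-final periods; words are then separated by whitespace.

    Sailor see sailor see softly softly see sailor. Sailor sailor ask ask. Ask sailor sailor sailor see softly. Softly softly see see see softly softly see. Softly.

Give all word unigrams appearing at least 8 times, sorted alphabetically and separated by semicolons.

Unigram counts meeting the condition (at least 8 times):
  sailor: 8
  see: 8
  softly: 8

sailor; see; softly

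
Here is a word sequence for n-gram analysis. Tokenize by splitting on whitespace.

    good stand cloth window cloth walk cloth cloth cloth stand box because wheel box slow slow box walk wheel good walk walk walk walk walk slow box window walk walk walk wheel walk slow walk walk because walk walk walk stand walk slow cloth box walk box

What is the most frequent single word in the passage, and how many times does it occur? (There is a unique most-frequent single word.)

"walk", 18 times

Unigram frequencies (highest first):
  walk: 18
  cloth: 6
  box: 6
  slow: 5
  stand: 3
  wheel: 3
  … (3 more, each ≤ 2)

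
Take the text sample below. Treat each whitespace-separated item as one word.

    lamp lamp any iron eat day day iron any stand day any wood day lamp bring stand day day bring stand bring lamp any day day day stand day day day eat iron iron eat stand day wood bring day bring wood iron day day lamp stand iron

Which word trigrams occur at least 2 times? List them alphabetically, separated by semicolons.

Trigram counts meeting the condition (at least 2 times):
  day day day: 2
  stand day day: 2

day day day; stand day day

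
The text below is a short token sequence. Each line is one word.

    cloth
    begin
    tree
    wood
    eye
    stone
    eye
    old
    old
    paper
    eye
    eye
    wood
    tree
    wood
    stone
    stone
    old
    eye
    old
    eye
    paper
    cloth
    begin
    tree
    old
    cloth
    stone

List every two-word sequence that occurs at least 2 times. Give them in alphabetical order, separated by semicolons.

begin tree; cloth begin; eye old; old eye; tree wood

Bigram counts meeting the condition (at least 2 times):
  begin tree: 2
  cloth begin: 2
  eye old: 2
  old eye: 2
  tree wood: 2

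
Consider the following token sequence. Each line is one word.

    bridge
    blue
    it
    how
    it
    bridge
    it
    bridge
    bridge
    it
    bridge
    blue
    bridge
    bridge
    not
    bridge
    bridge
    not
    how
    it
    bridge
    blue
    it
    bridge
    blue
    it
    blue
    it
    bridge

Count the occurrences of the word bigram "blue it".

4

Scanning the 28 overlapping bigram windows for "blue it":
  position 2–3: blue it
  position 22–23: blue it
  position 25–26: blue it
  position 27–28: blue it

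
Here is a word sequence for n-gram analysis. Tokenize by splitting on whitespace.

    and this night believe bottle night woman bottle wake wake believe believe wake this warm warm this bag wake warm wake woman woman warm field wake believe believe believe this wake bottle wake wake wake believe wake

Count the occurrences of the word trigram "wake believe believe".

2

Scanning the 35 overlapping trigram windows for "wake believe believe":
  position 10–12: wake believe believe
  position 26–28: wake believe believe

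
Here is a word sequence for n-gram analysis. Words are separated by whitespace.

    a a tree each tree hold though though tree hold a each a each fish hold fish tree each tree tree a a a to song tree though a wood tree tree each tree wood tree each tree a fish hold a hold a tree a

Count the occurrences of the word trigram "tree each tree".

4

Scanning the 44 overlapping trigram windows for "tree each tree":
  position 3–5: tree each tree
  position 18–20: tree each tree
  position 32–34: tree each tree
  position 36–38: tree each tree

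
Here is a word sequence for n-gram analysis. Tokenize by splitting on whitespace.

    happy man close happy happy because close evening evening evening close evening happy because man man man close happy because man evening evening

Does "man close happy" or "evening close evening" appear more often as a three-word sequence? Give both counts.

"man close happy": 2 occurrences
"evening close evening": 1 occurrence

"man close happy" (2 vs 1)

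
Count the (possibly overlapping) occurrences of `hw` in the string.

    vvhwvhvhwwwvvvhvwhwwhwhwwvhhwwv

Sliding a length-2 window over the 31 characters (30 positions):
  position 3–4: hw
  position 8–9: hw
  position 18–19: hw
  position 21–22: hw
  position 23–24: hw
  position 28–29: hw

6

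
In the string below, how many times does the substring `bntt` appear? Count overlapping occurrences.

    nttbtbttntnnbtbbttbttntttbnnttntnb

Sliding a length-4 window over the 34 characters (31 positions):
  (no match at any position)

0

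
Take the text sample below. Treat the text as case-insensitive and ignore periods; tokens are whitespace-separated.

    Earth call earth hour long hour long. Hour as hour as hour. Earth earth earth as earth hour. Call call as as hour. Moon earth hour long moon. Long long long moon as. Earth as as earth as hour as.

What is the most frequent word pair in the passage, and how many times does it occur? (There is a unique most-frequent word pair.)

"as hour", 4 times

Bigram frequencies (highest first):
  as hour: 4
  earth hour: 3
  hour long: 3
  hour as: 3
  earth as: 3
  as earth: 3
  … (15 more, each ≤ 2)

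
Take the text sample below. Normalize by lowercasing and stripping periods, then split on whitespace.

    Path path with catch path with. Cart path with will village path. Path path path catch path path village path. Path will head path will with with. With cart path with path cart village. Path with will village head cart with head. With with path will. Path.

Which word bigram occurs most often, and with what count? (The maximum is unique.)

Bigram frequencies (highest first):
  path path: 6
  path with: 5
  village path: 3
  path will: 3
  with with: 3
  catch path: 2
  … (19 more, each ≤ 2)

"path path", 6 times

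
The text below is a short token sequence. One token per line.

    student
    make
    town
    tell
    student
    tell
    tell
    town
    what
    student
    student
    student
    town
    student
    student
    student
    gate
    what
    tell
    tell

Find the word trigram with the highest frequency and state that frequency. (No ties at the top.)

Trigram frequencies (highest first):
  student student student: 2
  student make town: 1
  make town tell: 1
  town tell student: 1
  tell student tell: 1
  student tell tell: 1
  … (11 more, each ≤ 1)

"student student student", 2 times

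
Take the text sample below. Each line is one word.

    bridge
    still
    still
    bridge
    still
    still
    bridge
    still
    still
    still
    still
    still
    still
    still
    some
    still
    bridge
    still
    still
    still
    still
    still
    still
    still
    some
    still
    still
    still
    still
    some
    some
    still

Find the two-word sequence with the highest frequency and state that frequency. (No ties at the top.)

Bigram frequencies (highest first):
  still still: 17
  bridge still: 4
  still bridge: 3
  still some: 3
  some still: 3
  some some: 1

"still still", 17 times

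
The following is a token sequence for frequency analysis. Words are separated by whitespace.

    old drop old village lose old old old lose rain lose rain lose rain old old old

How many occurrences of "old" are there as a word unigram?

8

Scanning the 17 tokens for "old":
  position 1: old
  position 3: old
  position 6: old
  position 7: old
  position 8: old
  position 15: old
  position 16: old
  position 17: old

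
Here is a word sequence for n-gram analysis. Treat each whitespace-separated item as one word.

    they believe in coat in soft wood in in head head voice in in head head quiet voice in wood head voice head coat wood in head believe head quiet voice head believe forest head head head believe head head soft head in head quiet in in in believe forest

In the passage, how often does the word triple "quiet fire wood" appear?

0

Scanning the 48 overlapping trigram windows for "quiet fire wood":
  (none found)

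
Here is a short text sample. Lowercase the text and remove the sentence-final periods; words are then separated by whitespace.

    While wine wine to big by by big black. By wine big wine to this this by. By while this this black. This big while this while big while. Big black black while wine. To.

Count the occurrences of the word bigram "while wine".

Scanning the 34 overlapping bigram windows for "while wine":
  position 1–2: while wine
  position 33–34: while wine

2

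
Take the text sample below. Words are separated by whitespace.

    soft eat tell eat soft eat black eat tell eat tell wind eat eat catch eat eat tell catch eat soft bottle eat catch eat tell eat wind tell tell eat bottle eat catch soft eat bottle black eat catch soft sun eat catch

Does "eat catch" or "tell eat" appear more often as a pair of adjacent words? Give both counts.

"eat catch": 5 occurrences
"tell eat": 4 occurrences

"eat catch" (5 vs 4)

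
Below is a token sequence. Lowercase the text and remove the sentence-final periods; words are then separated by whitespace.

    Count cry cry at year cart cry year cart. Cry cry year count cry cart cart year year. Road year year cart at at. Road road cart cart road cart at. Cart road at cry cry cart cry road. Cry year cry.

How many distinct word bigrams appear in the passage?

42 tokens → 41 bigram windows in total.
Repeated bigrams (each contributes count−1 duplicates):
  cart cry: 3
  cry cry: 3
  cry year: 3
  year cart: 3
  cart at: 2
  cart cart: 2
  cart road: 2
  count cry: 2
  … (3 more repeated)
15 duplicate windows → 41 − 15 = 26 distinct.

26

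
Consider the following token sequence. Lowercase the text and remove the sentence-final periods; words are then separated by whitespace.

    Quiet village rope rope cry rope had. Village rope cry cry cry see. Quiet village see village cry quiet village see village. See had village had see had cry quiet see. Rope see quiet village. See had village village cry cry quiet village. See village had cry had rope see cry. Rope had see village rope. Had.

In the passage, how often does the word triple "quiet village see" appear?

Scanning the 55 overlapping trigram windows for "quiet village see":
  position 14–16: quiet village see
  position 19–21: quiet village see
  position 34–36: quiet village see
  position 42–44: quiet village see

4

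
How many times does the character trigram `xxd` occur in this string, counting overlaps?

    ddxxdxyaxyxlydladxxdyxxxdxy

3

Sliding a length-3 window over the 27 characters (25 positions):
  position 3–5: xxd
  position 18–20: xxd
  position 23–25: xxd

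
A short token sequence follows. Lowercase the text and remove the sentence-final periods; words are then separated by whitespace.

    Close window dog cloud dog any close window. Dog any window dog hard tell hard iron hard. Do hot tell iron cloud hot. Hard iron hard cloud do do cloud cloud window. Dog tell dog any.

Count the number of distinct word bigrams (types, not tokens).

36 tokens → 35 bigram windows in total.
Repeated bigrams (each contributes count−1 duplicates):
  window dog: 4
  dog any: 3
  close window: 2
  hard iron: 2
  iron hard: 2
8 duplicate windows → 35 − 8 = 27 distinct.

27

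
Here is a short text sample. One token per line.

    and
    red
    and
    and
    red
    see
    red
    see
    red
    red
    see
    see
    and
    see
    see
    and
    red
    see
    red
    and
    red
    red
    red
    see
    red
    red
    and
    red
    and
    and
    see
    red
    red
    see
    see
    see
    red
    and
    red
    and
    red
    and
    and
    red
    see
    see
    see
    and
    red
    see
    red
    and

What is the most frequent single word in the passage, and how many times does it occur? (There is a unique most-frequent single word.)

"red", 21 times

Unigram frequencies (highest first):
  red: 21
  see: 16
  and: 15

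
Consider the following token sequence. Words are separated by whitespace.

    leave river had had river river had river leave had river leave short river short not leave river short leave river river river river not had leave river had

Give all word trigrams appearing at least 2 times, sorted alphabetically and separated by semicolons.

had river leave; leave river had; river river river

Trigram counts meeting the condition (at least 2 times):
  had river leave: 2
  leave river had: 2
  river river river: 2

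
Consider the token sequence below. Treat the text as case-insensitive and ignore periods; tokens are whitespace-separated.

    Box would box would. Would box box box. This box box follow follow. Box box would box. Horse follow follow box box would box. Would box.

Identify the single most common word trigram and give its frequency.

Trigram frequencies (highest first):
  box would box: 4
  would box would: 2
  follow follow box: 2
  follow box box: 2
  box box would: 2
  box would would: 1
  … (11 more, each ≤ 1)

"box would box", 4 times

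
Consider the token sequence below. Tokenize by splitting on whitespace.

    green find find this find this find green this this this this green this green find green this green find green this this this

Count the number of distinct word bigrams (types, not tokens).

24 tokens → 23 bigram windows in total.
Repeated bigrams (each contributes count−1 duplicates):
  this this: 5
  green this: 4
  find green: 3
  green find: 3
  this green: 3
  find this: 2
  this find: 2
15 duplicate windows → 23 − 15 = 8 distinct.

8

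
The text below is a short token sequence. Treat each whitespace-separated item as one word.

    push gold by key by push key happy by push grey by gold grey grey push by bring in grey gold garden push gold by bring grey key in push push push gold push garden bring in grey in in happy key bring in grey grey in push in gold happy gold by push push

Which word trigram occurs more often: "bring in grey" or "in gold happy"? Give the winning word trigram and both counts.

"bring in grey" (3 vs 1)

"bring in grey": 3 occurrences
"in gold happy": 1 occurrence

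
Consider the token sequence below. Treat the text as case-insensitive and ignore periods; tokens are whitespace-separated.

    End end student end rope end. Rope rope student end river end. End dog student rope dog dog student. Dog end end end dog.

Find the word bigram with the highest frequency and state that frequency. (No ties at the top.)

Bigram frequencies (highest first):
  end end: 4
  student end: 2
  end rope: 2
  end dog: 2
  dog student: 2
  end student: 1
  … (10 more, each ≤ 1)

"end end", 4 times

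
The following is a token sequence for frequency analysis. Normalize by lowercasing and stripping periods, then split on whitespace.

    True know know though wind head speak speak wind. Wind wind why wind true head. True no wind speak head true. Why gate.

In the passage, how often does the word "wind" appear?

Scanning the 23 tokens for "wind":
  position 5: wind
  position 9: wind
  position 10: wind
  position 11: wind
  position 13: wind
  position 18: wind

6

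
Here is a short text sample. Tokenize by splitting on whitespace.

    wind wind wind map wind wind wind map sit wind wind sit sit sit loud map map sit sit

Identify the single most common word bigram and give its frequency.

"wind wind", 5 times

Bigram frequencies (highest first):
  wind wind: 5
  sit sit: 3
  wind map: 2
  map sit: 2
  map wind: 1
  sit wind: 1
  … (4 more, each ≤ 1)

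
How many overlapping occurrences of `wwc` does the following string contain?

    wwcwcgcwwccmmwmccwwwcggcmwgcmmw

Sliding a length-3 window over the 31 characters (29 positions):
  position 1–3: wwc
  position 8–10: wwc
  position 19–21: wwc

3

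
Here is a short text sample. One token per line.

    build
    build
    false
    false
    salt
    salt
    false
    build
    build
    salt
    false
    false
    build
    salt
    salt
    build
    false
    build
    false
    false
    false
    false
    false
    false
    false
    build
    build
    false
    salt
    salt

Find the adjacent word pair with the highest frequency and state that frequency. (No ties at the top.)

Bigram frequencies (highest first):
  false false: 8
  build false: 4
  false build: 4
  build build: 3
  salt salt: 3
  false salt: 2
  … (3 more, each ≤ 2)

"false false", 8 times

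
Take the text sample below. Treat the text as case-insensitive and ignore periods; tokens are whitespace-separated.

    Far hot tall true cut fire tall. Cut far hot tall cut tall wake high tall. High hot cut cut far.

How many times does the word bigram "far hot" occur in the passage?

Scanning the 20 overlapping bigram windows for "far hot":
  position 1–2: far hot
  position 9–10: far hot

2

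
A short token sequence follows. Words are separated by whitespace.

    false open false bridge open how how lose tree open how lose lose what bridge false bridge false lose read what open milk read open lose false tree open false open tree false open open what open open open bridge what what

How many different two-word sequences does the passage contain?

30

42 tokens → 41 bigram windows in total.
Repeated bigrams (each contributes count−1 duplicates):
  false open: 3
  open open: 3
  bridge false: 2
  false bridge: 2
  how lose: 2
  open false: 2
  open how: 2
  tree open: 2
  … (1 more repeated)
11 duplicate windows → 41 − 11 = 30 distinct.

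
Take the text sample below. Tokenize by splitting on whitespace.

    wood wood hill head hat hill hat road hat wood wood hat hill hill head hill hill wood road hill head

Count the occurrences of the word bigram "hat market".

0

Scanning the 20 overlapping bigram windows for "hat market":
  (none found)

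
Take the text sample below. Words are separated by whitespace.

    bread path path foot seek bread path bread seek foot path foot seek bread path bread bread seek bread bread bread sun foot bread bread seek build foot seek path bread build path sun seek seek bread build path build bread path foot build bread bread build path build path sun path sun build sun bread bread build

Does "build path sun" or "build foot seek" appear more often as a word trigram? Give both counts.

"build path sun": 2 occurrences
"build foot seek": 1 occurrence

"build path sun" (2 vs 1)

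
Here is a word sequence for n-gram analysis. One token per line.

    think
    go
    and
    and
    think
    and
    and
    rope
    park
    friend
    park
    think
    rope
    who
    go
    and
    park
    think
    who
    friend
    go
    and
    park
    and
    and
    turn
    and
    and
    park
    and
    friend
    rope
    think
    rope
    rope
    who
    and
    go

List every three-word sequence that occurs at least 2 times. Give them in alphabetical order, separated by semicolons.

and park and; go and park

Trigram counts meeting the condition (at least 2 times):
  and park and: 2
  go and park: 2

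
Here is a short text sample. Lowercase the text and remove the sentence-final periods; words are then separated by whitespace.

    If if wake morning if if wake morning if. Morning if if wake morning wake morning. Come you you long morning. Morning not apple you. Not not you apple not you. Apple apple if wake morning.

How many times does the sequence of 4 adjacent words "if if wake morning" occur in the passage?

Scanning the 33 overlapping 4-gram windows for "if if wake morning":
  position 1–4: if if wake morning
  position 5–8: if if wake morning
  position 11–14: if if wake morning

3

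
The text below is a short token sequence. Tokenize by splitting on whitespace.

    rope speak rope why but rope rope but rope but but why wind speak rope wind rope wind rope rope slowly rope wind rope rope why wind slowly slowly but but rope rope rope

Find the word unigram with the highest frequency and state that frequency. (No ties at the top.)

"rope", 15 times

Unigram frequencies (highest first):
  rope: 15
  but: 6
  wind: 5
  why: 3
  slowly: 3
  speak: 2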